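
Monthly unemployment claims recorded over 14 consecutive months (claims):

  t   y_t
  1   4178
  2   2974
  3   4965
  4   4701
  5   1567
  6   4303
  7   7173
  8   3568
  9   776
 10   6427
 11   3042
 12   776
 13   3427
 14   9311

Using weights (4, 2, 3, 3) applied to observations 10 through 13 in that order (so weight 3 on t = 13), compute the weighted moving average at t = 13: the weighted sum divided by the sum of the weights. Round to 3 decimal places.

Weighted sum: 4·6427 + 2·3042 + 3·776 + 3·3427 = 25708 + 6084 + 2328 + 10281 = 44401
Weight total: 4 + 2 + 3 + 3 = 12
WMA = 44401 / 12 = 3700.083

3700.083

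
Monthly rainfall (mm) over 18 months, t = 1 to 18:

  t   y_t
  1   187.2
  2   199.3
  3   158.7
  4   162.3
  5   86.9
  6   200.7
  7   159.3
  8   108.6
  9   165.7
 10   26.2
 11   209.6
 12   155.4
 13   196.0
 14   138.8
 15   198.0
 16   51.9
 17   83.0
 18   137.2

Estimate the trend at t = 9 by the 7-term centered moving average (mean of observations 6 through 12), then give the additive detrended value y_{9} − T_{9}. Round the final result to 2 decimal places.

19.20

Trend T_9 = (200.7 + 159.3 + 108.6 + 165.7 + 26.2 + 209.6 + 155.4) / 7 = 1025.5/7 = 146.5000
Detrended value: 165.7 − 146.5000 = 19.20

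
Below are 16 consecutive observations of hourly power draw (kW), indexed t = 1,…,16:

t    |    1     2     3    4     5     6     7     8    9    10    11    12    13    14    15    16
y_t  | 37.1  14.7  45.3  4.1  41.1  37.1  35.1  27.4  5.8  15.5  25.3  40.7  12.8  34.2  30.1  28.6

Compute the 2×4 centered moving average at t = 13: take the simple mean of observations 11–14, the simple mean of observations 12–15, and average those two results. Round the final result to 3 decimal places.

Sum over 11–14: 25.3 + 40.7 + 12.8 + 34.2 = 113.0
Sum over 12–15: 40.7 + 12.8 + 34.2 + 30.1 = 117.8
CMA at t=13 = (113.0 + 117.8) / (2·4) = 230.8 / 8 = 28.850

28.850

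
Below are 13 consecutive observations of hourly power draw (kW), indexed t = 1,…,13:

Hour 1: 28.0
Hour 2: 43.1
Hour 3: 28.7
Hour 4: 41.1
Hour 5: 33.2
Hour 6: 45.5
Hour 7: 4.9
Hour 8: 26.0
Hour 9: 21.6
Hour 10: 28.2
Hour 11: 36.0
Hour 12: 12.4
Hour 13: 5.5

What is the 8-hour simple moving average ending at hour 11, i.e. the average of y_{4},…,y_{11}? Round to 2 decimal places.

29.56

Sum of periods 4–11: 41.1 + 33.2 + 45.5 + 4.9 + 26.0 + 21.6 + 28.2 + 36.0 = 236.5
Divide by 8: 236.5 / 8 = 29.56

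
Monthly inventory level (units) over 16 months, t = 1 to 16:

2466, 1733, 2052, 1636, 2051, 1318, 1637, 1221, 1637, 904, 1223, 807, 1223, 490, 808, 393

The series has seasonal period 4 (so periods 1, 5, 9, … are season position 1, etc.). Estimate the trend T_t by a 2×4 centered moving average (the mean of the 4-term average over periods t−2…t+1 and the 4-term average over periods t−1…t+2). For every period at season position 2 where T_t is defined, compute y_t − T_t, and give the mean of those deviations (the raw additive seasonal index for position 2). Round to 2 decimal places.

-290.46

Season position 2 occurs at t = 6, 10, 14 (where T_t is defined).
t=6: T_6 = 1608.6250; y_6 − T_6 = 1318 − 1608.6250 = -290.6250
t=10: T_10 = 1194.5000; y_10 − T_10 = 904 − 1194.5000 = -290.5000
t=14: T_14 = 780.2500; y_14 − T_14 = 490 − 780.2500 = -290.2500
Mean deviation: (-290.6250 + -290.5000 + -290.2500) / 3 = -290.46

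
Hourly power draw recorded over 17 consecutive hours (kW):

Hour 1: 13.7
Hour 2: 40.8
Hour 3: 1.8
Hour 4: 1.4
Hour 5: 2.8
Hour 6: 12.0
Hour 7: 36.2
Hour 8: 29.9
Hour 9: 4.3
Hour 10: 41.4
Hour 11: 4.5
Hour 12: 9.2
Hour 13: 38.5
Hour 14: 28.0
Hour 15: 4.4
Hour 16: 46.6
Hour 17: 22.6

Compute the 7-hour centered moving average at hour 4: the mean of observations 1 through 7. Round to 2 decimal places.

15.53

Sum of periods 1–7: 13.7 + 40.8 + 1.8 + 1.4 + 2.8 + 12.0 + 36.2 = 108.7
Divide by 7: 108.7 / 7 = 15.53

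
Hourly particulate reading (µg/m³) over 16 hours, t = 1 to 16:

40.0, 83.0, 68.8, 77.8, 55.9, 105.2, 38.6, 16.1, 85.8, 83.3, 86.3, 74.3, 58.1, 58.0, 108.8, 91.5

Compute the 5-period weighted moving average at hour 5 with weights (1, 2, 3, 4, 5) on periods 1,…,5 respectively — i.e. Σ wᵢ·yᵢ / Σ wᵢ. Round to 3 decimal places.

Weighted sum: 1·40.0 + 2·83.0 + 3·68.8 + 4·77.8 + 5·55.9 = 40.0 + 166.0 + 206.4 + 311.2 + 279.5 = 1003.1
Weight total: 1 + 2 + 3 + 4 + 5 = 15
WMA = 1003.1 / 15 = 66.873

66.873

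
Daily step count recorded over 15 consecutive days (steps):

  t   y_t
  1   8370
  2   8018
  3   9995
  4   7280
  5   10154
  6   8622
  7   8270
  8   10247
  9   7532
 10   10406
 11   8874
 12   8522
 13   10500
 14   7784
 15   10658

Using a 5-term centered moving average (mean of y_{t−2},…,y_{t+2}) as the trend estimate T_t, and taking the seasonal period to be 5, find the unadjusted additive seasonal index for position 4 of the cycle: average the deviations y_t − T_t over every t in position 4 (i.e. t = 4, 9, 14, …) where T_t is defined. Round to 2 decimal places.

Season position 4 occurs at t = 4, 9 (where T_t is defined).
t=4: T_4 = 8813.8000; y_4 − T_4 = 7280 − 8813.8000 = -1533.8000
t=9: T_9 = 9065.8000; y_9 − T_9 = 7532 − 9065.8000 = -1533.8000
Mean deviation: (-1533.8000 + -1533.8000) / 2 = -1533.80

-1533.80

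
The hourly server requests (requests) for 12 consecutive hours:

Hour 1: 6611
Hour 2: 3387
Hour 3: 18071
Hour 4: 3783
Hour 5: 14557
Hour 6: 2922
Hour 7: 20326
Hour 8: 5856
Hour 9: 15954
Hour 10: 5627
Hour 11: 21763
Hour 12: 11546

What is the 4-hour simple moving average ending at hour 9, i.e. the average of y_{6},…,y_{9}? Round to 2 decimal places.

Sum of periods 6–9: 2922 + 20326 + 5856 + 15954 = 45058
Divide by 4: 45058 / 4 = 11264.50

11264.50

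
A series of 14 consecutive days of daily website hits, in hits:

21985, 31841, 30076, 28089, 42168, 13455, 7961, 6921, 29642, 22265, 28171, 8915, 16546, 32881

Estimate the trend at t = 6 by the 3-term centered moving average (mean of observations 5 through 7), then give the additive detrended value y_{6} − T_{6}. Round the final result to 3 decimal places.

-7739.667

Trend T_6 = (42168 + 13455 + 7961) / 3 = 63584/3 = 21194.66667
Detrended value: 13455 − 21194.66667 = -7739.667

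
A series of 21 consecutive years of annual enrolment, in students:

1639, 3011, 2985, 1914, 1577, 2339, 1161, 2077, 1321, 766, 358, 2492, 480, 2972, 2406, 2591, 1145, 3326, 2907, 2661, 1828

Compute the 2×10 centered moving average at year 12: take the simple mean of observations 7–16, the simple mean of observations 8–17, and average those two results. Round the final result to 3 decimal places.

Sum over 7–16: 1161 + 2077 + 1321 + 766 + 358 + 2492 + 480 + 2972 + 2406 + 2591 = 16624
Sum over 8–17: 2077 + 1321 + 766 + 358 + 2492 + 480 + 2972 + 2406 + 2591 + 1145 = 16608
CMA at t=12 = (16624 + 16608) / (2·10) = 33232 / 20 = 1661.600

1661.600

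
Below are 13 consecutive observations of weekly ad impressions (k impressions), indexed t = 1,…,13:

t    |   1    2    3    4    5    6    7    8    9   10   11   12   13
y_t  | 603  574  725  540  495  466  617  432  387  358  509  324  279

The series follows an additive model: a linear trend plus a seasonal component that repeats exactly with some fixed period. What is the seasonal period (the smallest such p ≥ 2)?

First differences y_{t+1} − y_t: -29, 151, -185, -45, -29, 151, -185, -45, -29, 151, …
The difference pattern repeats every 4 terms and not for any smaller step, so p = 4.

4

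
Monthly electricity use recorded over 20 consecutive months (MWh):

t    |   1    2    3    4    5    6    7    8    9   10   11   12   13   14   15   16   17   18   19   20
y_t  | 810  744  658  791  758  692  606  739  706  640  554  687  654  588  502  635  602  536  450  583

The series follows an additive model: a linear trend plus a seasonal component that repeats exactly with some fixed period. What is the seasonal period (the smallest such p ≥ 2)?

First differences y_{t+1} − y_t: -66, -86, 133, -33, -66, -86, 133, -33, -66, -86, …
The difference pattern repeats every 4 terms and not for any smaller step, so p = 4.

4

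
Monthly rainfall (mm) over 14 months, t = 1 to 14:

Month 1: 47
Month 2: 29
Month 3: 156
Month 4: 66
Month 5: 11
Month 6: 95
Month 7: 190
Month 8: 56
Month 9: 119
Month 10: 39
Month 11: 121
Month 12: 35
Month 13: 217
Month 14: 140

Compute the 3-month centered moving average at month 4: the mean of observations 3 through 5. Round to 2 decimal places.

77.67

Sum of periods 3–5: 156 + 66 + 11 = 233
Divide by 3: 233 / 3 = 77.67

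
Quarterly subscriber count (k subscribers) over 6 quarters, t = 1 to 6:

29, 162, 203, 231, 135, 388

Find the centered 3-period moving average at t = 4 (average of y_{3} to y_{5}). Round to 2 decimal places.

189.67

Sum of periods 3–5: 203 + 231 + 135 = 569
Divide by 3: 569 / 3 = 189.67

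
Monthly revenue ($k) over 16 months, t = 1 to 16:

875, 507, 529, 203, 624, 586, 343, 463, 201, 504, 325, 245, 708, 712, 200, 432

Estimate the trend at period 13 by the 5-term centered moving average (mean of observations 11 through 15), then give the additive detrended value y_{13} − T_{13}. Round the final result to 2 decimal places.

270.00

Trend T_13 = (325 + 245 + 708 + 712 + 200) / 5 = 2190/5 = 438.0000
Detrended value: 708 − 438.0000 = 270.00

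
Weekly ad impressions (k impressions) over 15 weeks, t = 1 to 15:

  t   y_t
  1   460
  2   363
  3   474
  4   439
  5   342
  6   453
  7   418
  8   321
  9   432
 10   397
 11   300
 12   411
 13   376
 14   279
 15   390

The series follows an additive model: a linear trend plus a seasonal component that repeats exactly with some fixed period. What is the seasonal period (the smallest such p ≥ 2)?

First differences y_{t+1} − y_t: -97, 111, -35, -97, 111, -35, -97, 111, …
The difference pattern repeats every 3 terms and not for any smaller step, so p = 3.

3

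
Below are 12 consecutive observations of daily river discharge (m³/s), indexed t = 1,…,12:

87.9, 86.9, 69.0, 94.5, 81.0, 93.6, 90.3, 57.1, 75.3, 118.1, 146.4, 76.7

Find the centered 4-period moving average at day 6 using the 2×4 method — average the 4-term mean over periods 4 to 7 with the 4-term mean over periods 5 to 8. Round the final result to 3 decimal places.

85.175

Sum over 4–7: 94.5 + 81.0 + 93.6 + 90.3 = 359.4
Sum over 5–8: 81.0 + 93.6 + 90.3 + 57.1 = 322.0
CMA at t=6 = (359.4 + 322.0) / (2·4) = 681.4 / 8 = 85.175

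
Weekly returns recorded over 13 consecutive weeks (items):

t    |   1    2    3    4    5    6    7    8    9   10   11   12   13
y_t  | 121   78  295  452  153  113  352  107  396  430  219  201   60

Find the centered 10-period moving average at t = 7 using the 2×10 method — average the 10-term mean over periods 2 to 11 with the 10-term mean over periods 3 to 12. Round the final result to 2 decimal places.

265.65

Sum over 2–11: 78 + 295 + 452 + 153 + 113 + 352 + 107 + 396 + 430 + 219 = 2595
Sum over 3–12: 295 + 452 + 153 + 113 + 352 + 107 + 396 + 430 + 219 + 201 = 2718
CMA at t=7 = (2595 + 2718) / (2·10) = 5313 / 20 = 265.65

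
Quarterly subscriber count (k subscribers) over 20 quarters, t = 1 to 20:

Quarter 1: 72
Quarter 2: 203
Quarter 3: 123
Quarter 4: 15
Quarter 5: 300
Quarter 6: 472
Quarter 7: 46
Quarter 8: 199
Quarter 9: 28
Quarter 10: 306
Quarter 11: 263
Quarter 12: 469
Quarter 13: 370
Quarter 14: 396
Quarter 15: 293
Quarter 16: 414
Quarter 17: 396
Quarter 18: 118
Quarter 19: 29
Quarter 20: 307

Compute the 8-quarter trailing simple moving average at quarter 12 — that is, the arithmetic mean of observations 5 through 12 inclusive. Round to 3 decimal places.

Sum of periods 5–12: 300 + 472 + 46 + 199 + 28 + 306 + 263 + 469 = 2083
Divide by 8: 2083 / 8 = 260.375

260.375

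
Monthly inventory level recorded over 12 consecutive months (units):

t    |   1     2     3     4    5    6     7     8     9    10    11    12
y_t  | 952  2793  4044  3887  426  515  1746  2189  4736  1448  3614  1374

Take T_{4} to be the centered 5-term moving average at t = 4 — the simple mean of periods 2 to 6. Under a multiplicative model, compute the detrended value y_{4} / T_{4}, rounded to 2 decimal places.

Trend T_4 = (2793 + 4044 + 3887 + 426 + 515) / 5 = 11665/5 = 2333.0000
Ratio to trend: 3887 / 2333.0000 = 1.67

1.67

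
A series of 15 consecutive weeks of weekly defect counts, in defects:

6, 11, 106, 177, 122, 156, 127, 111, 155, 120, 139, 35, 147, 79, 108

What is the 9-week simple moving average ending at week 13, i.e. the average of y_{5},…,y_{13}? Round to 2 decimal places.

123.56

Sum of periods 5–13: 122 + 156 + 127 + 111 + 155 + 120 + 139 + 35 + 147 = 1112
Divide by 9: 1112 / 9 = 123.56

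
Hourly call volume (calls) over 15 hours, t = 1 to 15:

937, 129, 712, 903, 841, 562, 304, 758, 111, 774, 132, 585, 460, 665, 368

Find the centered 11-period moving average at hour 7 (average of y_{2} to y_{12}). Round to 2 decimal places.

528.27

Sum of periods 2–12: 129 + 712 + 903 + 841 + 562 + 304 + 758 + 111 + 774 + 132 + 585 = 5811
Divide by 11: 5811 / 11 = 528.27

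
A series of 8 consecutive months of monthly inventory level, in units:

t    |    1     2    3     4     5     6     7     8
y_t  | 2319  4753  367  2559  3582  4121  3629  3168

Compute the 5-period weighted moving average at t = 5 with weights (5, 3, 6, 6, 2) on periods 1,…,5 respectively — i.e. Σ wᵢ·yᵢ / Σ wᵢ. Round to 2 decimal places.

Weighted sum: 5·2319 + 3·4753 + 6·367 + 6·2559 + 2·3582 = 11595 + 14259 + 2202 + 15354 + 7164 = 50574
Weight total: 5 + 3 + 6 + 6 + 2 = 22
WMA = 50574 / 22 = 2298.82

2298.82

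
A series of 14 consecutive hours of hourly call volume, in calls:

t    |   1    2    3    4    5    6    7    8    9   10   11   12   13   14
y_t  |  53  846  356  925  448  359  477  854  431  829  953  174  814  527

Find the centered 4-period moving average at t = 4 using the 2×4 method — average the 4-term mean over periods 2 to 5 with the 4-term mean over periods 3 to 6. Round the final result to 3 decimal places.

Sum over 2–5: 846 + 356 + 925 + 448 = 2575
Sum over 3–6: 356 + 925 + 448 + 359 = 2088
CMA at t=4 = (2575 + 2088) / (2·4) = 4663 / 8 = 582.875

582.875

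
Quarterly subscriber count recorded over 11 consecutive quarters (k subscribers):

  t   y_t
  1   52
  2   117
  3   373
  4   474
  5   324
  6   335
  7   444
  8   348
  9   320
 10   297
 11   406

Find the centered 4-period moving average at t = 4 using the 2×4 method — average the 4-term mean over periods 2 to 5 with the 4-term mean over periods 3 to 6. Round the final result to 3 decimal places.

349.250

Sum over 2–5: 117 + 373 + 474 + 324 = 1288
Sum over 3–6: 373 + 474 + 324 + 335 = 1506
CMA at t=4 = (1288 + 1506) / (2·4) = 2794 / 8 = 349.250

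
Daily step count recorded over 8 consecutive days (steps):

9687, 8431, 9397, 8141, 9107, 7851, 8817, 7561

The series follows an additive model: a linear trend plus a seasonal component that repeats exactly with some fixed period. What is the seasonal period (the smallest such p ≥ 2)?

2

First differences y_{t+1} − y_t: -1256, 966, -1256, 966, -1256, 966, …
The difference pattern repeats every 2 terms and not for any smaller step, so p = 2.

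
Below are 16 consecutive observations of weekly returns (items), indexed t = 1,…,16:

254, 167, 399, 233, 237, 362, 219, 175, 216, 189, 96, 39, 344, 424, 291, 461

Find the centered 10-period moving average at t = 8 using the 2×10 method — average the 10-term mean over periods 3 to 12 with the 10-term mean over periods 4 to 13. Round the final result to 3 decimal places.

Sum over 3–12: 399 + 233 + 237 + 362 + 219 + 175 + 216 + 189 + 96 + 39 = 2165
Sum over 4–13: 233 + 237 + 362 + 219 + 175 + 216 + 189 + 96 + 39 + 344 = 2110
CMA at t=8 = (2165 + 2110) / (2·10) = 4275 / 20 = 213.750

213.750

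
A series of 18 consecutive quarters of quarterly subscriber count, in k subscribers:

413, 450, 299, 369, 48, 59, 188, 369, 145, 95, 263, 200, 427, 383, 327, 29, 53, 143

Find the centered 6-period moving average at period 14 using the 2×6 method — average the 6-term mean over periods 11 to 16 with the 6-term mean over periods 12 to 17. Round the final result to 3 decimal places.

Sum over 11–16: 263 + 200 + 427 + 383 + 327 + 29 = 1629
Sum over 12–17: 200 + 427 + 383 + 327 + 29 + 53 = 1419
CMA at t=14 = (1629 + 1419) / (2·6) = 3048 / 12 = 254.000

254.000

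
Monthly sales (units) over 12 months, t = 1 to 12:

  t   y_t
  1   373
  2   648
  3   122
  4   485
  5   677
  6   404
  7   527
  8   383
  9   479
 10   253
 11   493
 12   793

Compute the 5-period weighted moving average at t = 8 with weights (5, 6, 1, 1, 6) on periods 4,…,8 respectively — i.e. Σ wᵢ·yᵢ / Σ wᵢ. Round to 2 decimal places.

511.37

Weighted sum: 5·485 + 6·677 + 1·404 + 1·527 + 6·383 = 2425 + 4062 + 404 + 527 + 2298 = 9716
Weight total: 5 + 6 + 1 + 1 + 6 = 19
WMA = 9716 / 19 = 511.37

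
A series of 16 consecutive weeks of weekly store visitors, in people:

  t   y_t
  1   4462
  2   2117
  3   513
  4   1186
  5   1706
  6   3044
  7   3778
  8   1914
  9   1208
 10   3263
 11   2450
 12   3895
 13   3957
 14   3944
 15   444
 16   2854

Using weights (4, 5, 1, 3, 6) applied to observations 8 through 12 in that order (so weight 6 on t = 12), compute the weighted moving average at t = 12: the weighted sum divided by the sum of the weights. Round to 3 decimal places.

2509.421

Weighted sum: 4·1914 + 5·1208 + 1·3263 + 3·2450 + 6·3895 = 7656 + 6040 + 3263 + 7350 + 23370 = 47679
Weight total: 4 + 5 + 1 + 3 + 6 = 19
WMA = 47679 / 19 = 2509.421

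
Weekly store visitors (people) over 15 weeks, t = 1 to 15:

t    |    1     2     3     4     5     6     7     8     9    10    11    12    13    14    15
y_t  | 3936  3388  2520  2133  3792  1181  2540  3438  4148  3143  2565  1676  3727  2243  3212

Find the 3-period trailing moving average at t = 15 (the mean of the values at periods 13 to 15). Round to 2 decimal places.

3060.67

Sum of periods 13–15: 3727 + 2243 + 3212 = 9182
Divide by 3: 9182 / 3 = 3060.67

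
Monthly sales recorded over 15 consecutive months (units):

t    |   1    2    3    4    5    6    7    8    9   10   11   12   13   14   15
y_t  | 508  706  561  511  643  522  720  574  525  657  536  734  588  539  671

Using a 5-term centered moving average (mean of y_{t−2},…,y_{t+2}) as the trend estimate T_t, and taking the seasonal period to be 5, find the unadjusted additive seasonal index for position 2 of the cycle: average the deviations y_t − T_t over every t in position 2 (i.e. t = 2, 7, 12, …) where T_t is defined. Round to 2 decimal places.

Season position 2 occurs at t = 7, 12 (where T_t is defined).
t=7: T_7 = 596.8000; y_7 − T_7 = 720 − 596.8000 = 123.2000
t=12: T_12 = 610.8000; y_12 − T_12 = 734 − 610.8000 = 123.2000
Mean deviation: (123.2000 + 123.2000) / 2 = 123.20

123.20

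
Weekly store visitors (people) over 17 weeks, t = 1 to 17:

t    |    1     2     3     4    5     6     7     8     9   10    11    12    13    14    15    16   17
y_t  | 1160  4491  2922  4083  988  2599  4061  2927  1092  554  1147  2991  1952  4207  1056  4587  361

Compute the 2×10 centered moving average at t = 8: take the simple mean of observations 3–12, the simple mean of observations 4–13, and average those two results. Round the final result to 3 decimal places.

Sum over 3–12: 2922 + 4083 + 988 + 2599 + 4061 + 2927 + 1092 + 554 + 1147 + 2991 = 23364
Sum over 4–13: 4083 + 988 + 2599 + 4061 + 2927 + 1092 + 554 + 1147 + 2991 + 1952 = 22394
CMA at t=8 = (23364 + 22394) / (2·10) = 45758 / 20 = 2287.900

2287.900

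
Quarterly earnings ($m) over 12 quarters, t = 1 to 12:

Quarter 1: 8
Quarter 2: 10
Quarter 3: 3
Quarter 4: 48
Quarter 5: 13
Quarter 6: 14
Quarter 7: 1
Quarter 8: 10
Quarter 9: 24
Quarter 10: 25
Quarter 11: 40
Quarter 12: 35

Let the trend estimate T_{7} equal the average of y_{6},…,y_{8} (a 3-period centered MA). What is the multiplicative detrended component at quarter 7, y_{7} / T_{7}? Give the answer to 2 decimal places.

0.12

Trend T_7 = (14 + 1 + 10) / 3 = 25/3 = 8.3333
Ratio to trend: 1 / 8.3333 = 0.12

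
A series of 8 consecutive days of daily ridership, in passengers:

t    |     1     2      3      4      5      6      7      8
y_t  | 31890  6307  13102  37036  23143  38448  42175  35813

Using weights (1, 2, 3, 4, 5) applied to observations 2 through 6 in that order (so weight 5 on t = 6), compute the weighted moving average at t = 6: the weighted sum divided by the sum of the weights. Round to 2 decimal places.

Weighted sum: 1·6307 + 2·13102 + 3·37036 + 4·23143 + 5·38448 = 6307 + 26204 + 111108 + 92572 + 192240 = 428431
Weight total: 1 + 2 + 3 + 4 + 5 = 15
WMA = 428431 / 15 = 28562.07

28562.07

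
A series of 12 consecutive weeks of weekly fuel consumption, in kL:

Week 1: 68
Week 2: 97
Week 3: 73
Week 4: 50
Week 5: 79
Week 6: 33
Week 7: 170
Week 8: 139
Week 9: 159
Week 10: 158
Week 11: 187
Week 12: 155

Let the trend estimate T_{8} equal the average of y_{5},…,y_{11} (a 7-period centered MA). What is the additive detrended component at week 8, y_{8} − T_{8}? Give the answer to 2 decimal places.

6.86

Trend T_8 = (79 + 33 + 170 + 139 + 159 + 158 + 187) / 7 = 925/7 = 132.1429
Detrended value: 139 − 132.1429 = 6.86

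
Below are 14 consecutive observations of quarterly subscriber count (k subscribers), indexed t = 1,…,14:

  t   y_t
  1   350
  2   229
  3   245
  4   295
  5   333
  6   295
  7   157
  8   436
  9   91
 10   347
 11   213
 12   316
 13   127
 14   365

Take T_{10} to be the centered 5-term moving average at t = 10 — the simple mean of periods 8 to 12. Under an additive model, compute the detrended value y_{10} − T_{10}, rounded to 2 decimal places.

Trend T_10 = (436 + 91 + 347 + 213 + 316) / 5 = 1403/5 = 280.6000
Detrended value: 347 − 280.6000 = 66.40

66.40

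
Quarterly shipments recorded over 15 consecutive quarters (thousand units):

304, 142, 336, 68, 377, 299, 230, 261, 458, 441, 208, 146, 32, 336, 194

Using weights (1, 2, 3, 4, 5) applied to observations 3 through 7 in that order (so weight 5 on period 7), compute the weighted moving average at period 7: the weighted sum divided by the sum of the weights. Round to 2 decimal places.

263.27

Weighted sum: 1·336 + 2·68 + 3·377 + 4·299 + 5·230 = 336 + 136 + 1131 + 1196 + 1150 = 3949
Weight total: 1 + 2 + 3 + 4 + 5 = 15
WMA = 3949 / 15 = 263.27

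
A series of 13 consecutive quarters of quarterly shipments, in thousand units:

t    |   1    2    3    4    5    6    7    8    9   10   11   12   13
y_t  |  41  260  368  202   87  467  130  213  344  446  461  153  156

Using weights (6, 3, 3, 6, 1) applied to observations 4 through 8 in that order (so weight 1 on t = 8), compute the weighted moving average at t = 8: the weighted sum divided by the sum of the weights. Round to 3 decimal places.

203.526

Weighted sum: 6·202 + 3·87 + 3·467 + 6·130 + 1·213 = 1212 + 261 + 1401 + 780 + 213 = 3867
Weight total: 6 + 3 + 3 + 6 + 1 = 19
WMA = 3867 / 19 = 203.526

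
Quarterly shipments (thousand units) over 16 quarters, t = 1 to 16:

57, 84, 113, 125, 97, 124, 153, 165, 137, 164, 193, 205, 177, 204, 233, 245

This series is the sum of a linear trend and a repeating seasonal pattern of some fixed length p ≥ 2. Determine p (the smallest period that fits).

First differences y_{t+1} − y_t: 27, 29, 12, -28, 27, 29, 12, -28, 27, 29, …
The difference pattern repeats every 4 terms and not for any smaller step, so p = 4.

4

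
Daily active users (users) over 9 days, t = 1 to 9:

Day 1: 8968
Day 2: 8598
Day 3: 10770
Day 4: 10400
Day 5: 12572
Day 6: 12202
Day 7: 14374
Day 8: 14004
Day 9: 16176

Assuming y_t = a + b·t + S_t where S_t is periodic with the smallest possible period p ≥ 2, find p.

2

First differences y_{t+1} − y_t: -370, 2172, -370, 2172, -370, 2172, …
The difference pattern repeats every 2 terms and not for any smaller step, so p = 2.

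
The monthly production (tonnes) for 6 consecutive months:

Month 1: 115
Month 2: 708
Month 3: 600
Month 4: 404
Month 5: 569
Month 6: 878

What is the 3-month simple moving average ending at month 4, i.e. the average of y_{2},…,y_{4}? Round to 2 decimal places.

Sum of periods 2–4: 708 + 600 + 404 = 1712
Divide by 3: 1712 / 3 = 570.67

570.67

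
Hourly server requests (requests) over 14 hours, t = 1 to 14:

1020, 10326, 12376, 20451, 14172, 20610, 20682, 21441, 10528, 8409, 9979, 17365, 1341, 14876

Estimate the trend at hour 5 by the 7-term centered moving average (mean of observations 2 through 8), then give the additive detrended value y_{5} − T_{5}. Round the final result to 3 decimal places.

-2979.143

Trend T_5 = (10326 + 12376 + 20451 + 14172 + 20610 + 20682 + 21441) / 7 = 120058/7 = 17151.14286
Detrended value: 14172 − 17151.14286 = -2979.143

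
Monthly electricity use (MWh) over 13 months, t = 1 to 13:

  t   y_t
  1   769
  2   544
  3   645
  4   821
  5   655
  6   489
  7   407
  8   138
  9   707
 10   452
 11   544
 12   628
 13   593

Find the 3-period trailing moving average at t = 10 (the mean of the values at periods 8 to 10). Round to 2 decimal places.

432.33

Sum of periods 8–10: 138 + 707 + 452 = 1297
Divide by 3: 1297 / 3 = 432.33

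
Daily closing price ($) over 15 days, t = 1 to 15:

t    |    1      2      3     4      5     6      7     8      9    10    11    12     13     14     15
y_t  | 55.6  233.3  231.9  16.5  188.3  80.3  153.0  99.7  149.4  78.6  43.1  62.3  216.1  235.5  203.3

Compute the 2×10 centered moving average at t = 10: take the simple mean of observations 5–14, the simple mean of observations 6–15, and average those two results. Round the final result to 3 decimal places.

Sum over 5–14: 188.3 + 80.3 + 153.0 + 99.7 + 149.4 + 78.6 + 43.1 + 62.3 + 216.1 + 235.5 = 1306.3
Sum over 6–15: 80.3 + 153.0 + 99.7 + 149.4 + 78.6 + 43.1 + 62.3 + 216.1 + 235.5 + 203.3 = 1321.3
CMA at t=10 = (1306.3 + 1321.3) / (2·10) = 2627.6 / 20 = 131.380

131.380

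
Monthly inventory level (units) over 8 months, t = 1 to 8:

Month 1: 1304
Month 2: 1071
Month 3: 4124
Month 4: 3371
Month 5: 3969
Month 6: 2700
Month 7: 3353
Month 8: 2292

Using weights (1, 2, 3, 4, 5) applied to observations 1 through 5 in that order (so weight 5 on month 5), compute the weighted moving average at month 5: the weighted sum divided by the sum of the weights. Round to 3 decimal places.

Weighted sum: 1·1304 + 2·1071 + 3·4124 + 4·3371 + 5·3969 = 1304 + 2142 + 12372 + 13484 + 19845 = 49147
Weight total: 1 + 2 + 3 + 4 + 5 = 15
WMA = 49147 / 15 = 3276.467

3276.467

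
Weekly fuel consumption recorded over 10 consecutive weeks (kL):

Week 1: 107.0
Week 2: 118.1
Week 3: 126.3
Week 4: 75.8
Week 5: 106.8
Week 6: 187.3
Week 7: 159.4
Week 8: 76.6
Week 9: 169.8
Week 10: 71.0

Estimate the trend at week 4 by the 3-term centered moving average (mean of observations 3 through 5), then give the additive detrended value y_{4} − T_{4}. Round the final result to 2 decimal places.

Trend T_4 = (126.3 + 75.8 + 106.8) / 3 = 308.9/3 = 102.9667
Detrended value: 75.8 − 102.9667 = -27.17

-27.17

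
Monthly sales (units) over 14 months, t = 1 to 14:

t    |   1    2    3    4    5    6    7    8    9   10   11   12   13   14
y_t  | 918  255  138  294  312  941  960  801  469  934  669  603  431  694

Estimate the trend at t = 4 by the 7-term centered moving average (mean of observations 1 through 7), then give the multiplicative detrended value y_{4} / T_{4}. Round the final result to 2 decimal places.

0.54

Trend T_4 = (918 + 255 + 138 + 294 + 312 + 941 + 960) / 7 = 3818/7 = 545.4286
Ratio to trend: 294 / 545.4286 = 0.54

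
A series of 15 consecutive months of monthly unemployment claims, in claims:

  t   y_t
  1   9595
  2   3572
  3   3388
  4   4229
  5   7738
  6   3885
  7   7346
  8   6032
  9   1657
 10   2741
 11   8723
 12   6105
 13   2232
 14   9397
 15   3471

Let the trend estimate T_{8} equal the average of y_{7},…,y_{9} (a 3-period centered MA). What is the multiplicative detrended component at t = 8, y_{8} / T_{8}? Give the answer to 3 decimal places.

1.204

Trend T_8 = (7346 + 6032 + 1657) / 3 = 15035/3 = 5011.66667
Ratio to trend: 6032 / 5011.66667 = 1.204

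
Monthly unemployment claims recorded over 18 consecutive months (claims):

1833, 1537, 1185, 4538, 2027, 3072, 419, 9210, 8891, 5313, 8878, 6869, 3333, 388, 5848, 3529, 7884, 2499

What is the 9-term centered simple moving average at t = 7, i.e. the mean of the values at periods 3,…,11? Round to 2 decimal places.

4837.00

Sum of periods 3–11: 1185 + 4538 + 2027 + 3072 + 419 + 9210 + 8891 + 5313 + 8878 = 43533
Divide by 9: 43533 / 9 = 4837.00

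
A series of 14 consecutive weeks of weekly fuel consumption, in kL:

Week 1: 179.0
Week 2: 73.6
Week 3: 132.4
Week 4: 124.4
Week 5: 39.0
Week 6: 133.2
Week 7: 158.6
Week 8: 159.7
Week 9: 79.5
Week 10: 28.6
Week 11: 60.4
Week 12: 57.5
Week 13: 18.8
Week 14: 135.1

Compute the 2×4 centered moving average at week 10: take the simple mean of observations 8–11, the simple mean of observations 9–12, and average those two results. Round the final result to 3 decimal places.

69.275

Sum over 8–11: 159.7 + 79.5 + 28.6 + 60.4 = 328.2
Sum over 9–12: 79.5 + 28.6 + 60.4 + 57.5 = 226.0
CMA at t=10 = (328.2 + 226.0) / (2·4) = 554.2 / 8 = 69.275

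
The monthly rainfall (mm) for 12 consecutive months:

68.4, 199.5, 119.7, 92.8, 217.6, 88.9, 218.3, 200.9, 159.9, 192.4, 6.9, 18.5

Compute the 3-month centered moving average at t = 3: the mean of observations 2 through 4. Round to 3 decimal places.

137.333

Sum of periods 2–4: 199.5 + 119.7 + 92.8 = 412.0
Divide by 3: 412.0 / 3 = 137.333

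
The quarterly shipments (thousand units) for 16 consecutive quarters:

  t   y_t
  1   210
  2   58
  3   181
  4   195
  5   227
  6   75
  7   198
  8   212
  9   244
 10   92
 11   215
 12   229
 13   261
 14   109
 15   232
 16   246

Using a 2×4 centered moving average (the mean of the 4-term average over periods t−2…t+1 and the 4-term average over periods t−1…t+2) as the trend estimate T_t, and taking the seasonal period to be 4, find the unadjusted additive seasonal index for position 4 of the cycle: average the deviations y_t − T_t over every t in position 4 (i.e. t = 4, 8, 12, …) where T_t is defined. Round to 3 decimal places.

27.625

Season position 4 occurs at t = 4, 8, 12 (where T_t is defined).
t=4: T_4 = 167.37500; y_4 − T_4 = 195 − 167.37500 = 27.62500
t=8: T_8 = 184.37500; y_8 − T_8 = 212 − 184.37500 = 27.62500
t=12: T_12 = 201.37500; y_12 − T_12 = 229 − 201.37500 = 27.62500
Mean deviation: (27.62500 + 27.62500 + 27.62500) / 3 = 27.625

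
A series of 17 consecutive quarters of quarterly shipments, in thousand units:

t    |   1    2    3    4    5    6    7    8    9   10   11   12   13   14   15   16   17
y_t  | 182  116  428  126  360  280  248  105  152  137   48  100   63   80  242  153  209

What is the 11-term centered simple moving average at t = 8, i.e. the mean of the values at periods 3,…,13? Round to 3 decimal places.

Sum of periods 3–13: 428 + 126 + 360 + 280 + 248 + 105 + 152 + 137 + 48 + 100 + 63 = 2047
Divide by 11: 2047 / 11 = 186.091

186.091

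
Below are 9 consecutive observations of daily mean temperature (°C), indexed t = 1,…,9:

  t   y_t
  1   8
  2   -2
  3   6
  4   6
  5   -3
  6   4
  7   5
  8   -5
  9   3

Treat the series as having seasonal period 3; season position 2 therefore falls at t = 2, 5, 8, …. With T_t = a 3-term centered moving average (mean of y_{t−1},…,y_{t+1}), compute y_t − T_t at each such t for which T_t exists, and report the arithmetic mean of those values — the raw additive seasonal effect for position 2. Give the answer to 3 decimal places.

-5.778

Season position 2 occurs at t = 2, 5, 8 (where T_t is defined).
t=2: T_2 = 4.00000; y_2 − T_2 = -2 − 4.00000 = -6.00000
t=5: T_5 = 2.33333; y_5 − T_5 = -3 − 2.33333 = -5.33333
t=8: T_8 = 1.00000; y_8 − T_8 = -5 − 1.00000 = -6.00000
Mean deviation: (-6.00000 + -5.33333 + -6.00000) / 3 = -5.778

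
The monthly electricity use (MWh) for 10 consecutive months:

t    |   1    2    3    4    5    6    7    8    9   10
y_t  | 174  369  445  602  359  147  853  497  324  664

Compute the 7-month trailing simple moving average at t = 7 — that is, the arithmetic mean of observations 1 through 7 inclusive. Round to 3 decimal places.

Sum of periods 1–7: 174 + 369 + 445 + 602 + 359 + 147 + 853 = 2949
Divide by 7: 2949 / 7 = 421.286

421.286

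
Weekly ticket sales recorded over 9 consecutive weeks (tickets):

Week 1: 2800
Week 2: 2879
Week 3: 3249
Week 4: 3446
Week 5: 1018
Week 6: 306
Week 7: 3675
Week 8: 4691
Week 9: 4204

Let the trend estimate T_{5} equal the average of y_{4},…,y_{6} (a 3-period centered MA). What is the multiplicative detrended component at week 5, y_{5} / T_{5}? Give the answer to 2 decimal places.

0.64

Trend T_5 = (3446 + 1018 + 306) / 3 = 4770/3 = 1590.0000
Ratio to trend: 1018 / 1590.0000 = 0.64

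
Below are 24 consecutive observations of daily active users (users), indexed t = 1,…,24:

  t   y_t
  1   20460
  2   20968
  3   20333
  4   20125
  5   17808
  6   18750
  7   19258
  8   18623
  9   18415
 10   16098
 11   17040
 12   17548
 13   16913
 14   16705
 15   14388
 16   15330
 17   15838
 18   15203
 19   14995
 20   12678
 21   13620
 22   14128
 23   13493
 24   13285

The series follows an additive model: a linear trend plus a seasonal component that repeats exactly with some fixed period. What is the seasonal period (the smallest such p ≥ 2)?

First differences y_{t+1} − y_t: 508, -635, -208, -2317, 942, 508, -635, -208, -2317, 942, 508, -635, …
The difference pattern repeats every 5 terms and not for any smaller step, so p = 5.

5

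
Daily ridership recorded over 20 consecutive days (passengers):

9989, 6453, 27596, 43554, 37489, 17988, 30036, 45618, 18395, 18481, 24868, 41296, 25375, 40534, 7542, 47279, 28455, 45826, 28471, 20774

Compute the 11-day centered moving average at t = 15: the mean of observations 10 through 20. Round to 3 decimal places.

29900.091

Sum of periods 10–20: 18481 + 24868 + 41296 + 25375 + 40534 + 7542 + 47279 + 28455 + 45826 + 28471 + 20774 = 328901
Divide by 11: 328901 / 11 = 29900.091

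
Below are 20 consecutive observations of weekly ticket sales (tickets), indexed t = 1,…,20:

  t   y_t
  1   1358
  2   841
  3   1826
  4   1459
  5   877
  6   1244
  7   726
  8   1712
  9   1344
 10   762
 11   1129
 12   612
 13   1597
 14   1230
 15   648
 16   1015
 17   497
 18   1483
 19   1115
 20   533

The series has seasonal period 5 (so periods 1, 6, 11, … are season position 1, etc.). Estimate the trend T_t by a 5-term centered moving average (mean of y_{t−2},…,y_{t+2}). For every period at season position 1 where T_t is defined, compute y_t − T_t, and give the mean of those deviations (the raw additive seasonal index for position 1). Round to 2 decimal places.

Season position 1 occurs at t = 6, 11, 16 (where T_t is defined).
t=6: T_6 = 1203.6000; y_6 − T_6 = 1244 − 1203.6000 = 40.4000
t=11: T_11 = 1088.8000; y_11 − T_11 = 1129 − 1088.8000 = 40.2000
t=16: T_16 = 974.6000; y_16 − T_16 = 1015 − 974.6000 = 40.4000
Mean deviation: (40.4000 + 40.2000 + 40.4000) / 3 = 40.33

40.33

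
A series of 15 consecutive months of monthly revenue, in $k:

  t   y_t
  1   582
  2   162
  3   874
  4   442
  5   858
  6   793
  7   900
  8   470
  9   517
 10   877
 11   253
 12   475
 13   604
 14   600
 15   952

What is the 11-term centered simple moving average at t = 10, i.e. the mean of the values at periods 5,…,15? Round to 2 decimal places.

663.55

Sum of periods 5–15: 858 + 793 + 900 + 470 + 517 + 877 + 253 + 475 + 604 + 600 + 952 = 7299
Divide by 11: 7299 / 11 = 663.55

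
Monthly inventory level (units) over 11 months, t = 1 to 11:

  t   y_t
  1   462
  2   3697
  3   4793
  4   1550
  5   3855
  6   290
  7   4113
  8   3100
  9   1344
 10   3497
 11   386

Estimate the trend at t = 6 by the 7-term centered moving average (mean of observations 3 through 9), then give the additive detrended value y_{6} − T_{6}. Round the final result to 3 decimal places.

Trend T_6 = (4793 + 1550 + 3855 + 290 + 4113 + 3100 + 1344) / 7 = 19045/7 = 2720.71429
Detrended value: 290 − 2720.71429 = -2430.714

-2430.714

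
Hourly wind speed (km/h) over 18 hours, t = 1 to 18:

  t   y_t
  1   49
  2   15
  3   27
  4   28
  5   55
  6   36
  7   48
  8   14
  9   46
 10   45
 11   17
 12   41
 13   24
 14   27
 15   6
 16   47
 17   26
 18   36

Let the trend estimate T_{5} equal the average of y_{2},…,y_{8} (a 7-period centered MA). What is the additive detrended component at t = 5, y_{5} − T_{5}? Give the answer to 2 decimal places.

23.14

Trend T_5 = (15 + 27 + 28 + 55 + 36 + 48 + 14) / 7 = 223/7 = 31.8571
Detrended value: 55 − 31.8571 = 23.14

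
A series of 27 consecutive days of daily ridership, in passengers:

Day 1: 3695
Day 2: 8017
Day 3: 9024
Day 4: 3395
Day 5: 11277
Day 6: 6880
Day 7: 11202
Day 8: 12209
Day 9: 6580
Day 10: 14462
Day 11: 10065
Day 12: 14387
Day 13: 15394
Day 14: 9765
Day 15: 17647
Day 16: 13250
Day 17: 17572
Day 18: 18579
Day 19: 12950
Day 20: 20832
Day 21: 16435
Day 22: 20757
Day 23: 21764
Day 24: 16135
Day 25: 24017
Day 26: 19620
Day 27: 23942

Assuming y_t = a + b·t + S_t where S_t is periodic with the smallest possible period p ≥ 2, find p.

5

First differences y_{t+1} − y_t: 4322, 1007, -5629, 7882, -4397, 4322, 1007, -5629, 7882, -4397, 4322, 1007, …
The difference pattern repeats every 5 terms and not for any smaller step, so p = 5.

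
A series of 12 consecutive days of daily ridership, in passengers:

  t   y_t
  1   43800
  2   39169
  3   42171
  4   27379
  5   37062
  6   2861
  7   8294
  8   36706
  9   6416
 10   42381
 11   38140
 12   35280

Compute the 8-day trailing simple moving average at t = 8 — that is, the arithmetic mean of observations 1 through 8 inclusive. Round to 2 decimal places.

29680.25

Sum of periods 1–8: 43800 + 39169 + 42171 + 27379 + 37062 + 2861 + 8294 + 36706 = 237442
Divide by 8: 237442 / 8 = 29680.25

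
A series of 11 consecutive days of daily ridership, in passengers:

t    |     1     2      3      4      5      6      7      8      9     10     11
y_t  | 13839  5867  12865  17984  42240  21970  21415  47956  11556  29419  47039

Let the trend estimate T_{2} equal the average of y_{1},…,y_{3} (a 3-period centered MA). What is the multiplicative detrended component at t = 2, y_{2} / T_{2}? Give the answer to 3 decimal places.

0.540

Trend T_2 = (13839 + 5867 + 12865) / 3 = 32571/3 = 10857.00000
Ratio to trend: 5867 / 10857.00000 = 0.540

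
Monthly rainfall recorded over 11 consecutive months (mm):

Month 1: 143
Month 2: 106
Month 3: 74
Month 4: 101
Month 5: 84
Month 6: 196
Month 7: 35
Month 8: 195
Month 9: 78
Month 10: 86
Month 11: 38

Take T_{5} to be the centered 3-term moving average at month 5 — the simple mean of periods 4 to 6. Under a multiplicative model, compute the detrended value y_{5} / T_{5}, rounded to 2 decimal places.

Trend T_5 = (101 + 84 + 196) / 3 = 381/3 = 127.0000
Ratio to trend: 84 / 127.0000 = 0.66

0.66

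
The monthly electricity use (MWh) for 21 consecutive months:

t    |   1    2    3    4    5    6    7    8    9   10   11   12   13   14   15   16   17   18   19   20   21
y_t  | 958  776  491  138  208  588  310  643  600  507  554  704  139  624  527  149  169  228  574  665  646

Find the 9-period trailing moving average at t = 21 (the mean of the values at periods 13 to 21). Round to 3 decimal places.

Sum of periods 13–21: 139 + 624 + 527 + 149 + 169 + 228 + 574 + 665 + 646 = 3721
Divide by 9: 3721 / 9 = 413.444

413.444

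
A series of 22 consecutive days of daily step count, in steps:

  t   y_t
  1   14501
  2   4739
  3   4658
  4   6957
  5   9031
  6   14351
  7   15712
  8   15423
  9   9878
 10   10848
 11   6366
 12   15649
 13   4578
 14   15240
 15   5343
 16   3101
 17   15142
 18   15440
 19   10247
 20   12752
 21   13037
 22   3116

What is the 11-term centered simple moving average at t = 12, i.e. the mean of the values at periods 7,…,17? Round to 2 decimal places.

Sum of periods 7–17: 15712 + 15423 + 9878 + 10848 + 6366 + 15649 + 4578 + 15240 + 5343 + 3101 + 15142 = 117280
Divide by 11: 117280 / 11 = 10661.82

10661.82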